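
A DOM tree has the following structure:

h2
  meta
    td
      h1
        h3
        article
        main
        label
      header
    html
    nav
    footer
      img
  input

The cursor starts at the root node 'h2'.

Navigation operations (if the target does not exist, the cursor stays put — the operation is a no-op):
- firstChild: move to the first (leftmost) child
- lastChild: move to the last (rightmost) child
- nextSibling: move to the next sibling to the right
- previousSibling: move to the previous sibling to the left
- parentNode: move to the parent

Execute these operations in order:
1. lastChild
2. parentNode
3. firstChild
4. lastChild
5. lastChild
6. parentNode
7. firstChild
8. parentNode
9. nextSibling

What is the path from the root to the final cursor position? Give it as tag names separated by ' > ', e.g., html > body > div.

After 1 (lastChild): input
After 2 (parentNode): h2
After 3 (firstChild): meta
After 4 (lastChild): footer
After 5 (lastChild): img
After 6 (parentNode): footer
After 7 (firstChild): img
After 8 (parentNode): footer
After 9 (nextSibling): footer (no-op, stayed)

Answer: h2 > meta > footer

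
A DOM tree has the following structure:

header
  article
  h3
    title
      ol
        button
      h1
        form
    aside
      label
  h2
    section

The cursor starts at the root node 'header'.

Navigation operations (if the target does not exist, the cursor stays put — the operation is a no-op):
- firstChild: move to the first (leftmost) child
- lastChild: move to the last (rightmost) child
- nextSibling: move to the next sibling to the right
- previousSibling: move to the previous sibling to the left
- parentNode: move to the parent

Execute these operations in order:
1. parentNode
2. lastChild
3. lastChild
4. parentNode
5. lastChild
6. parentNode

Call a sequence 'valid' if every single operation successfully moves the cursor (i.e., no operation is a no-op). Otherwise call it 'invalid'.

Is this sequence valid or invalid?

Answer: invalid

Derivation:
After 1 (parentNode): header (no-op, stayed)
After 2 (lastChild): h2
After 3 (lastChild): section
After 4 (parentNode): h2
After 5 (lastChild): section
After 6 (parentNode): h2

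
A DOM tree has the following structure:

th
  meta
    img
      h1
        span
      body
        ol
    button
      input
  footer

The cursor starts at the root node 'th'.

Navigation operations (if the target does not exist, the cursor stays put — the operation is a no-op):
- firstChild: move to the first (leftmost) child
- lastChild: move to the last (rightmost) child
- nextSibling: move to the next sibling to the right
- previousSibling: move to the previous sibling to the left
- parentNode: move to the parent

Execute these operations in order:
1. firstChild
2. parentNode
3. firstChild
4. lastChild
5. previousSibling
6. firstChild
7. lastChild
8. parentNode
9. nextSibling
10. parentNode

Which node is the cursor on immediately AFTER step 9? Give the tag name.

Answer: body

Derivation:
After 1 (firstChild): meta
After 2 (parentNode): th
After 3 (firstChild): meta
After 4 (lastChild): button
After 5 (previousSibling): img
After 6 (firstChild): h1
After 7 (lastChild): span
After 8 (parentNode): h1
After 9 (nextSibling): body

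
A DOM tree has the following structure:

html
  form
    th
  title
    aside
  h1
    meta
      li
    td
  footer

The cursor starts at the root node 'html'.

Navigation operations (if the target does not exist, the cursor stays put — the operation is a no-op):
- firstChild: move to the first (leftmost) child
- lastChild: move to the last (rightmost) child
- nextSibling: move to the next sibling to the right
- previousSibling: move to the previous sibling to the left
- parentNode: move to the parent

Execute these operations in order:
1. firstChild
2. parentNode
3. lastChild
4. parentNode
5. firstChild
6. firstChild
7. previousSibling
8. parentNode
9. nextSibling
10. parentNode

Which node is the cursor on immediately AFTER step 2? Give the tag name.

After 1 (firstChild): form
After 2 (parentNode): html

Answer: html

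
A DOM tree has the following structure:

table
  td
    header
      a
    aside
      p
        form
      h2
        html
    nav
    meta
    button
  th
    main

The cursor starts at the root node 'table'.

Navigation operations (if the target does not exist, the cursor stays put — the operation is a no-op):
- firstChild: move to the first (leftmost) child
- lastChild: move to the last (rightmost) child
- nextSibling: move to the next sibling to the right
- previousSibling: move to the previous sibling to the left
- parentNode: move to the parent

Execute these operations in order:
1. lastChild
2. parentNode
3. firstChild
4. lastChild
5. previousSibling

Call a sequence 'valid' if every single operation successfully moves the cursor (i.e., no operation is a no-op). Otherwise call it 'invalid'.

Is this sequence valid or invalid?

After 1 (lastChild): th
After 2 (parentNode): table
After 3 (firstChild): td
After 4 (lastChild): button
After 5 (previousSibling): meta

Answer: valid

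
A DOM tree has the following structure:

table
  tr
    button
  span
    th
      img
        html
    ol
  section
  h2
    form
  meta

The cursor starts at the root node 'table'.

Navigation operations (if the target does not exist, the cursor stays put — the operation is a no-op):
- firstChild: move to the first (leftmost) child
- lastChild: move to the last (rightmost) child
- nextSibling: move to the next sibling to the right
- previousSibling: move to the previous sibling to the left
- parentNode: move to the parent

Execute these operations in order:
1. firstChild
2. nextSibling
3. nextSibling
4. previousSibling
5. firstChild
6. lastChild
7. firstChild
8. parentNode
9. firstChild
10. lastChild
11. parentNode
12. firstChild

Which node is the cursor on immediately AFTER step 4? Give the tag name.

After 1 (firstChild): tr
After 2 (nextSibling): span
After 3 (nextSibling): section
After 4 (previousSibling): span

Answer: span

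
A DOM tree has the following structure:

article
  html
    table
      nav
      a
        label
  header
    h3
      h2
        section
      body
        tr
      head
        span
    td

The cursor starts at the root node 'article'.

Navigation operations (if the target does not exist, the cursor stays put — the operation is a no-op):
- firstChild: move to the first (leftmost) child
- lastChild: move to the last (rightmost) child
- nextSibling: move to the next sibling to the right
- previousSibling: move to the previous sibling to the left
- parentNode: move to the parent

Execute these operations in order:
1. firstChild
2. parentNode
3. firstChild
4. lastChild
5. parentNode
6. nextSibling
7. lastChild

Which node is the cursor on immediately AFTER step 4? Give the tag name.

Answer: table

Derivation:
After 1 (firstChild): html
After 2 (parentNode): article
After 3 (firstChild): html
After 4 (lastChild): table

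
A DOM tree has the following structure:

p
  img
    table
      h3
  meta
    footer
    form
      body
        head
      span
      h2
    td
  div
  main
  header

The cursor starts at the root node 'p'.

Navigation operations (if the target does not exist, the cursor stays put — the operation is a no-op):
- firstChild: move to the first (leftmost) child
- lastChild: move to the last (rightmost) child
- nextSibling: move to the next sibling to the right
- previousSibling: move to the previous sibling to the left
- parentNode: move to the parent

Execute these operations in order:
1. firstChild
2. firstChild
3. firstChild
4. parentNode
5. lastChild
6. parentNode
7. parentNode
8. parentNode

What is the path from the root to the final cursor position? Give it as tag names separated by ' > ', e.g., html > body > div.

Answer: p

Derivation:
After 1 (firstChild): img
After 2 (firstChild): table
After 3 (firstChild): h3
After 4 (parentNode): table
After 5 (lastChild): h3
After 6 (parentNode): table
After 7 (parentNode): img
After 8 (parentNode): p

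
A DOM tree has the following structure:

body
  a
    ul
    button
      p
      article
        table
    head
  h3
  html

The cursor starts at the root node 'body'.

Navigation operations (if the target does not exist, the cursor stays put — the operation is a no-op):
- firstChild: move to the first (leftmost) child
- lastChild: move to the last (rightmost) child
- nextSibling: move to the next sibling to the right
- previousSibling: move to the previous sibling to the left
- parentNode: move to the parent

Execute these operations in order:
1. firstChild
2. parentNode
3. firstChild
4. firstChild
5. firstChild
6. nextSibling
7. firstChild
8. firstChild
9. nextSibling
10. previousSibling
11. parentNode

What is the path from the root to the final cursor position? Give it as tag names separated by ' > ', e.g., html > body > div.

After 1 (firstChild): a
After 2 (parentNode): body
After 3 (firstChild): a
After 4 (firstChild): ul
After 5 (firstChild): ul (no-op, stayed)
After 6 (nextSibling): button
After 7 (firstChild): p
After 8 (firstChild): p (no-op, stayed)
After 9 (nextSibling): article
After 10 (previousSibling): p
After 11 (parentNode): button

Answer: body > a > button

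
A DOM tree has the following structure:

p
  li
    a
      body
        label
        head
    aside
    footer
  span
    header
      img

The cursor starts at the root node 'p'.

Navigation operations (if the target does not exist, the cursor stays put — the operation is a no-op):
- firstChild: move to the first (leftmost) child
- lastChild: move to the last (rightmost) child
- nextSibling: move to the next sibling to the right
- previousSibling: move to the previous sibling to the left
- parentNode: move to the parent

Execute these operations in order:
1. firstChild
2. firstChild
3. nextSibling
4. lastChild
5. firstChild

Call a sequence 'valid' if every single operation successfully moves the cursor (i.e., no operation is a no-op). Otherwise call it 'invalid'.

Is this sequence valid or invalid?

After 1 (firstChild): li
After 2 (firstChild): a
After 3 (nextSibling): aside
After 4 (lastChild): aside (no-op, stayed)
After 5 (firstChild): aside (no-op, stayed)

Answer: invalid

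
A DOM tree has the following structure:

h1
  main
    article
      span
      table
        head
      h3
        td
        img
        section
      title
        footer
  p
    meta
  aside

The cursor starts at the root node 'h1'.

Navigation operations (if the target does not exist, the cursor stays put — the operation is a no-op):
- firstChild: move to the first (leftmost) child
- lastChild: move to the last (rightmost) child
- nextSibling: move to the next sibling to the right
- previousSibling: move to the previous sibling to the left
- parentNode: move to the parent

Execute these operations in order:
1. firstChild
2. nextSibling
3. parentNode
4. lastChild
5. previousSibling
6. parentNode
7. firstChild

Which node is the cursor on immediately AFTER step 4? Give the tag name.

Answer: aside

Derivation:
After 1 (firstChild): main
After 2 (nextSibling): p
After 3 (parentNode): h1
After 4 (lastChild): aside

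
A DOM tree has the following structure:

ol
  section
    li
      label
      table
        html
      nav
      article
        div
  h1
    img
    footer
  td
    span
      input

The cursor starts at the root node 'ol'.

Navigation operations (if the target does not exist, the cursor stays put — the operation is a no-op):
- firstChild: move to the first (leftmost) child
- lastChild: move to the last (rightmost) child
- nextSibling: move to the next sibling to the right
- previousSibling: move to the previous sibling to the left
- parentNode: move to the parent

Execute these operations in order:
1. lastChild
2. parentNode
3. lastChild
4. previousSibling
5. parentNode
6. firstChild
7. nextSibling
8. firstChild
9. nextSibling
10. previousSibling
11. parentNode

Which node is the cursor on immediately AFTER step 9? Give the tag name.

After 1 (lastChild): td
After 2 (parentNode): ol
After 3 (lastChild): td
After 4 (previousSibling): h1
After 5 (parentNode): ol
After 6 (firstChild): section
After 7 (nextSibling): h1
After 8 (firstChild): img
After 9 (nextSibling): footer

Answer: footer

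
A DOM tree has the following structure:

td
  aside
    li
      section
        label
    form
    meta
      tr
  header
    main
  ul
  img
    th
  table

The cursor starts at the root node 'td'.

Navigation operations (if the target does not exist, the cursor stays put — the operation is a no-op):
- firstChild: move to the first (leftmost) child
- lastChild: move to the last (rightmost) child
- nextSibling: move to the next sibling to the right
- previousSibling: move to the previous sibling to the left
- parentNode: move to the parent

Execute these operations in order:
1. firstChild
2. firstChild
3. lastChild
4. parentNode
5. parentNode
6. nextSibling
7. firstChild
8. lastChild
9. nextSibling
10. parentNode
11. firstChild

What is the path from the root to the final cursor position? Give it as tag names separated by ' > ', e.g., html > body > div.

After 1 (firstChild): aside
After 2 (firstChild): li
After 3 (lastChild): section
After 4 (parentNode): li
After 5 (parentNode): aside
After 6 (nextSibling): header
After 7 (firstChild): main
After 8 (lastChild): main (no-op, stayed)
After 9 (nextSibling): main (no-op, stayed)
After 10 (parentNode): header
After 11 (firstChild): main

Answer: td > header > main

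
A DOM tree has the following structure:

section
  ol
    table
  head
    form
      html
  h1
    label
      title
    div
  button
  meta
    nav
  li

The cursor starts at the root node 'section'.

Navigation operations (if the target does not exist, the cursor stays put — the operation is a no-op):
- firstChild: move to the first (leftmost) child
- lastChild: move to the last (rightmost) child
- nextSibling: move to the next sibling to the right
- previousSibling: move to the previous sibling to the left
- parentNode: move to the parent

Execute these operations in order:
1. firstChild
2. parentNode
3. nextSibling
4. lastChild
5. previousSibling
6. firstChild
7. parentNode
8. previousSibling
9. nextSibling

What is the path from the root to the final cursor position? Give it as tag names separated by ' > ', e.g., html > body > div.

After 1 (firstChild): ol
After 2 (parentNode): section
After 3 (nextSibling): section (no-op, stayed)
After 4 (lastChild): li
After 5 (previousSibling): meta
After 6 (firstChild): nav
After 7 (parentNode): meta
After 8 (previousSibling): button
After 9 (nextSibling): meta

Answer: section > meta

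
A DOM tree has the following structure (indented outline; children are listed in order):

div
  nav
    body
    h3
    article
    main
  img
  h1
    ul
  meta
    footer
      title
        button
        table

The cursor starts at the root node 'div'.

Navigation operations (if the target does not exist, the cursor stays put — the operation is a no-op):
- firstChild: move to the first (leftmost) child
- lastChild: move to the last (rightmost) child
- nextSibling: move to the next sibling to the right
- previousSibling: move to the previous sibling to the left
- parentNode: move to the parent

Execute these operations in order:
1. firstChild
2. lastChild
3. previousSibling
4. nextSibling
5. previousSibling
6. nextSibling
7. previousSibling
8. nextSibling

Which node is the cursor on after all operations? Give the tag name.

After 1 (firstChild): nav
After 2 (lastChild): main
After 3 (previousSibling): article
After 4 (nextSibling): main
After 5 (previousSibling): article
After 6 (nextSibling): main
After 7 (previousSibling): article
After 8 (nextSibling): main

Answer: main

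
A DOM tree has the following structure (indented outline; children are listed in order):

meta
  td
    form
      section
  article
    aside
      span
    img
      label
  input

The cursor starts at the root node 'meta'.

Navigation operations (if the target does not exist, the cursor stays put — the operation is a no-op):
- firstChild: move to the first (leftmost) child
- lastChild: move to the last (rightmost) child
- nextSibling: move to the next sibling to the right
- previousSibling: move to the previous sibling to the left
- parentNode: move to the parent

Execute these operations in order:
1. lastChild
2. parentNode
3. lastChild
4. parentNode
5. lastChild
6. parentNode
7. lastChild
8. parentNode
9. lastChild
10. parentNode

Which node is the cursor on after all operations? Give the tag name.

Answer: meta

Derivation:
After 1 (lastChild): input
After 2 (parentNode): meta
After 3 (lastChild): input
After 4 (parentNode): meta
After 5 (lastChild): input
After 6 (parentNode): meta
After 7 (lastChild): input
After 8 (parentNode): meta
After 9 (lastChild): input
After 10 (parentNode): meta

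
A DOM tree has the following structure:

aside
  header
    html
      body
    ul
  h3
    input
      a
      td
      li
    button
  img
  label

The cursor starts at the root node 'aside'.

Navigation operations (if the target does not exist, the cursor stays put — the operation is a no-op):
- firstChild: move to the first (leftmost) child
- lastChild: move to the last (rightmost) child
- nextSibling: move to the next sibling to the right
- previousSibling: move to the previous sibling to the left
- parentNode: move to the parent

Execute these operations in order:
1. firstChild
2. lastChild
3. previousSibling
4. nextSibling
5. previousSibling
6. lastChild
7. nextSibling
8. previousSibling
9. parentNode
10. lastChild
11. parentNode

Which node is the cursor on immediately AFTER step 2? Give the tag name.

Answer: ul

Derivation:
After 1 (firstChild): header
After 2 (lastChild): ul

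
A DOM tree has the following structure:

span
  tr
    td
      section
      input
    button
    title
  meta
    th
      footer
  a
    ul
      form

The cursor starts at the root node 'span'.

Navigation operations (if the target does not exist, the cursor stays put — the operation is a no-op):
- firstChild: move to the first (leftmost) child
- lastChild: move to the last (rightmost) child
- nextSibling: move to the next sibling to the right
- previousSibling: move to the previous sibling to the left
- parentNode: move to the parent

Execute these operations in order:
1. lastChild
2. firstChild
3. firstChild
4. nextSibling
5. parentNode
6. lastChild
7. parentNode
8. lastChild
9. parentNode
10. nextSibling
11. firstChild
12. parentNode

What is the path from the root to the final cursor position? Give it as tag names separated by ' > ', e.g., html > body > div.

After 1 (lastChild): a
After 2 (firstChild): ul
After 3 (firstChild): form
After 4 (nextSibling): form (no-op, stayed)
After 5 (parentNode): ul
After 6 (lastChild): form
After 7 (parentNode): ul
After 8 (lastChild): form
After 9 (parentNode): ul
After 10 (nextSibling): ul (no-op, stayed)
After 11 (firstChild): form
After 12 (parentNode): ul

Answer: span > a > ul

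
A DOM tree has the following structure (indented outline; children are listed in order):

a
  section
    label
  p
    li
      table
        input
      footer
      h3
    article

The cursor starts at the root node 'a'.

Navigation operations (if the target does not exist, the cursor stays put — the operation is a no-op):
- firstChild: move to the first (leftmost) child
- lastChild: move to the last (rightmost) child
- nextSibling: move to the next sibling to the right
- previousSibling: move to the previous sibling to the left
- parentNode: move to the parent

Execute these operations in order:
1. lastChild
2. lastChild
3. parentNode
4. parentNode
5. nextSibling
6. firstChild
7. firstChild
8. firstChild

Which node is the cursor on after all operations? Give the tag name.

After 1 (lastChild): p
After 2 (lastChild): article
After 3 (parentNode): p
After 4 (parentNode): a
After 5 (nextSibling): a (no-op, stayed)
After 6 (firstChild): section
After 7 (firstChild): label
After 8 (firstChild): label (no-op, stayed)

Answer: label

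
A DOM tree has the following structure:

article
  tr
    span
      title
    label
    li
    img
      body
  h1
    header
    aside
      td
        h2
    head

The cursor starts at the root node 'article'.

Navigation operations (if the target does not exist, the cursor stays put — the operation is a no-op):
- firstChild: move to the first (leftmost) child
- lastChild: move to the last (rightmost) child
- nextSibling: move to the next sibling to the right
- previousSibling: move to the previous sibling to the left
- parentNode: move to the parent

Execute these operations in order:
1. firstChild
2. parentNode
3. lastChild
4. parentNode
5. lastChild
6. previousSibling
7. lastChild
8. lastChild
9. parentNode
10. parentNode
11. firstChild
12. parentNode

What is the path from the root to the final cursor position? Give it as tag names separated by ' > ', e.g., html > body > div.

Answer: article > tr

Derivation:
After 1 (firstChild): tr
After 2 (parentNode): article
After 3 (lastChild): h1
After 4 (parentNode): article
After 5 (lastChild): h1
After 6 (previousSibling): tr
After 7 (lastChild): img
After 8 (lastChild): body
After 9 (parentNode): img
After 10 (parentNode): tr
After 11 (firstChild): span
After 12 (parentNode): tr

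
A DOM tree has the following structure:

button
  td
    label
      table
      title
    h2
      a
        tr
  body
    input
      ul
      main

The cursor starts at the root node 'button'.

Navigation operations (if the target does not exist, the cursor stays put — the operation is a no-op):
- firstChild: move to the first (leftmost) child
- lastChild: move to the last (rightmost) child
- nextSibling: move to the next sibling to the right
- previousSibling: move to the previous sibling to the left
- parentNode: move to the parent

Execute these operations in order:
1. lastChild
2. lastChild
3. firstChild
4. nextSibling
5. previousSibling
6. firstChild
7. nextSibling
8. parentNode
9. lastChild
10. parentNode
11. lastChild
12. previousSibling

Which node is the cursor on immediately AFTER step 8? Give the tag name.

Answer: input

Derivation:
After 1 (lastChild): body
After 2 (lastChild): input
After 3 (firstChild): ul
After 4 (nextSibling): main
After 5 (previousSibling): ul
After 6 (firstChild): ul (no-op, stayed)
After 7 (nextSibling): main
After 8 (parentNode): input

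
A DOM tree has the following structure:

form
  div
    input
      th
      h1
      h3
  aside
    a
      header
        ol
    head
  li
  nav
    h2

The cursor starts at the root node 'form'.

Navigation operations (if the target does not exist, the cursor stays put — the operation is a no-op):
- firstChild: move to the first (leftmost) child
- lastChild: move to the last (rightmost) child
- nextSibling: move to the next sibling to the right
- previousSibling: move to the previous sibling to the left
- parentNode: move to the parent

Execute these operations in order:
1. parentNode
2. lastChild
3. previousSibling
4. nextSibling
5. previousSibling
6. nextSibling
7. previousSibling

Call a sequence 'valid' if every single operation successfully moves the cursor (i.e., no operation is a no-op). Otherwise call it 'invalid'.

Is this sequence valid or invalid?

Answer: invalid

Derivation:
After 1 (parentNode): form (no-op, stayed)
After 2 (lastChild): nav
After 3 (previousSibling): li
After 4 (nextSibling): nav
After 5 (previousSibling): li
After 6 (nextSibling): nav
After 7 (previousSibling): li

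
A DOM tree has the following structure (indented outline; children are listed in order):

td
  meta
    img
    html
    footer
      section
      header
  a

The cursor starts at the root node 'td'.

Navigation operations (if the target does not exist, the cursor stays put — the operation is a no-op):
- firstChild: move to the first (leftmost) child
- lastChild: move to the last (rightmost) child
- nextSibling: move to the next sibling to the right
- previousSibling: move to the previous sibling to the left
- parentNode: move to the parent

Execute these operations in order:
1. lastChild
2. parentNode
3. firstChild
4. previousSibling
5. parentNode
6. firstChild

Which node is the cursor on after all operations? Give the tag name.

Answer: meta

Derivation:
After 1 (lastChild): a
After 2 (parentNode): td
After 3 (firstChild): meta
After 4 (previousSibling): meta (no-op, stayed)
After 5 (parentNode): td
After 6 (firstChild): meta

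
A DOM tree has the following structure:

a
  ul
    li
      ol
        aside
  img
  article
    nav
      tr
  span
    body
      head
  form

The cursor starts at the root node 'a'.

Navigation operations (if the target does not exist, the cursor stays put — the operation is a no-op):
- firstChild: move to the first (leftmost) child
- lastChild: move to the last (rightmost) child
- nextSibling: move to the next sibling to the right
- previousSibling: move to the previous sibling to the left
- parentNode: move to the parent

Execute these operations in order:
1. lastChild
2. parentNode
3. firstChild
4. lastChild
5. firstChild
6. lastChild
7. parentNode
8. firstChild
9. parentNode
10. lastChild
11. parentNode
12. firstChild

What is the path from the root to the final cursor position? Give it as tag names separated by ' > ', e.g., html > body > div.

After 1 (lastChild): form
After 2 (parentNode): a
After 3 (firstChild): ul
After 4 (lastChild): li
After 5 (firstChild): ol
After 6 (lastChild): aside
After 7 (parentNode): ol
After 8 (firstChild): aside
After 9 (parentNode): ol
After 10 (lastChild): aside
After 11 (parentNode): ol
After 12 (firstChild): aside

Answer: a > ul > li > ol > aside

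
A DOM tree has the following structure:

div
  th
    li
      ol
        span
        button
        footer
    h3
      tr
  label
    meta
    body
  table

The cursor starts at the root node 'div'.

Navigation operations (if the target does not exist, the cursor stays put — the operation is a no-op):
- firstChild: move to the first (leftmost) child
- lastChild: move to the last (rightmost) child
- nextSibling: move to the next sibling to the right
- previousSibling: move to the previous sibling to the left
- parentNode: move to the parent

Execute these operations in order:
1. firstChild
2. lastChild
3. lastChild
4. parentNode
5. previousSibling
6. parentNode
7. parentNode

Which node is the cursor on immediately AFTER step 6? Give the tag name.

After 1 (firstChild): th
After 2 (lastChild): h3
After 3 (lastChild): tr
After 4 (parentNode): h3
After 5 (previousSibling): li
After 6 (parentNode): th

Answer: th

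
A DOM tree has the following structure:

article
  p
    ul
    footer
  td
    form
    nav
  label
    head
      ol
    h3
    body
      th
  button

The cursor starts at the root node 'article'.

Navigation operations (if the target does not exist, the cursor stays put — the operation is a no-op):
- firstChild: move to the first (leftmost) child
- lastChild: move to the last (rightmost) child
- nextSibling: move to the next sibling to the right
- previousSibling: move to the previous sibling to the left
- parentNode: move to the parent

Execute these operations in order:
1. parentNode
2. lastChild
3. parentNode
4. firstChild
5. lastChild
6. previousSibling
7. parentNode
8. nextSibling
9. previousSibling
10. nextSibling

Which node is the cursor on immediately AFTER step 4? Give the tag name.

After 1 (parentNode): article (no-op, stayed)
After 2 (lastChild): button
After 3 (parentNode): article
After 4 (firstChild): p

Answer: p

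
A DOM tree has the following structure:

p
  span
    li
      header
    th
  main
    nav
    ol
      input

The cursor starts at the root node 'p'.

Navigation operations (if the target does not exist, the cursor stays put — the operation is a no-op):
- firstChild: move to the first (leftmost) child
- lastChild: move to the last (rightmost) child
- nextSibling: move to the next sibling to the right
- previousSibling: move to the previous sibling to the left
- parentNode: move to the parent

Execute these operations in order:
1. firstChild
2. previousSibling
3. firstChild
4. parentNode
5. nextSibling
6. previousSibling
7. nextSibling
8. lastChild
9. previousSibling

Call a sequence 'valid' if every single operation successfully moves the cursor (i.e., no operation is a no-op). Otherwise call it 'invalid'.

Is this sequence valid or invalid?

Answer: invalid

Derivation:
After 1 (firstChild): span
After 2 (previousSibling): span (no-op, stayed)
After 3 (firstChild): li
After 4 (parentNode): span
After 5 (nextSibling): main
After 6 (previousSibling): span
After 7 (nextSibling): main
After 8 (lastChild): ol
After 9 (previousSibling): nav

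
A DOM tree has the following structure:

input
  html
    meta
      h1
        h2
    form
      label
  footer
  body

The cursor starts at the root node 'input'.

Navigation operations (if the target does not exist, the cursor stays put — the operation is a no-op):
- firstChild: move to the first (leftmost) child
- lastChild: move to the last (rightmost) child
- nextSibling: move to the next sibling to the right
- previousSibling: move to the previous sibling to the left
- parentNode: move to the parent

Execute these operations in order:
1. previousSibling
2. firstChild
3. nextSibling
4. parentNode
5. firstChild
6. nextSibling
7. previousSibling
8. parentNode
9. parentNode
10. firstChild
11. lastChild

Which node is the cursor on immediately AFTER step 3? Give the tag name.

After 1 (previousSibling): input (no-op, stayed)
After 2 (firstChild): html
After 3 (nextSibling): footer

Answer: footer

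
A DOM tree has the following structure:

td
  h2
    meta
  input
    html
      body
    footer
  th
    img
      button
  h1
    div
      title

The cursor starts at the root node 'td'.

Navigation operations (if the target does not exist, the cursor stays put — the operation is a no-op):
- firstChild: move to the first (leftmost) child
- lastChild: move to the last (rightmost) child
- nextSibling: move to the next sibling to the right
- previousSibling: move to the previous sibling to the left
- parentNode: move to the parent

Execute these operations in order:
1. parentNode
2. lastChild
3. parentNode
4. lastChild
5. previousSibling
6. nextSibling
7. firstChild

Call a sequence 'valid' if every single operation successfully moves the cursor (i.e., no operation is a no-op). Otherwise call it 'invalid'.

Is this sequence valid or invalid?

After 1 (parentNode): td (no-op, stayed)
After 2 (lastChild): h1
After 3 (parentNode): td
After 4 (lastChild): h1
After 5 (previousSibling): th
After 6 (nextSibling): h1
After 7 (firstChild): div

Answer: invalid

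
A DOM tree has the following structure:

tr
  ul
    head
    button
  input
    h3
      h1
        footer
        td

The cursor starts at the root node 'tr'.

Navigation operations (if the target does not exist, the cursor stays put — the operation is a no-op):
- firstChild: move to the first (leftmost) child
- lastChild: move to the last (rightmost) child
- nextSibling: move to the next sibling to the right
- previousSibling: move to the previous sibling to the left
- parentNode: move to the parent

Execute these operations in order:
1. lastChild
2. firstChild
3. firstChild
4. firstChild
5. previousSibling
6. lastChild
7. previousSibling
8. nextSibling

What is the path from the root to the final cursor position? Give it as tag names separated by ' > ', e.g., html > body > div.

Answer: tr > input > h3 > h1 > td

Derivation:
After 1 (lastChild): input
After 2 (firstChild): h3
After 3 (firstChild): h1
After 4 (firstChild): footer
After 5 (previousSibling): footer (no-op, stayed)
After 6 (lastChild): footer (no-op, stayed)
After 7 (previousSibling): footer (no-op, stayed)
After 8 (nextSibling): td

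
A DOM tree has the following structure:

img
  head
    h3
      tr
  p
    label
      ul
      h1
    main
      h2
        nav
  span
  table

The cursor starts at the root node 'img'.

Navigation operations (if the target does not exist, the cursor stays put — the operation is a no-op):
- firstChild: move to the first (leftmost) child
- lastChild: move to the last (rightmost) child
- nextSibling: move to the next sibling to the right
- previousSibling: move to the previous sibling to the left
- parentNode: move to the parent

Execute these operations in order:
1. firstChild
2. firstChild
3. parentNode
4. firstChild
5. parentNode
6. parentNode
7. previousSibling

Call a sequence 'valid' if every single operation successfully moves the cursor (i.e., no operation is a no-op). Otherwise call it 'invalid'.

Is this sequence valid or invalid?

Answer: invalid

Derivation:
After 1 (firstChild): head
After 2 (firstChild): h3
After 3 (parentNode): head
After 4 (firstChild): h3
After 5 (parentNode): head
After 6 (parentNode): img
After 7 (previousSibling): img (no-op, stayed)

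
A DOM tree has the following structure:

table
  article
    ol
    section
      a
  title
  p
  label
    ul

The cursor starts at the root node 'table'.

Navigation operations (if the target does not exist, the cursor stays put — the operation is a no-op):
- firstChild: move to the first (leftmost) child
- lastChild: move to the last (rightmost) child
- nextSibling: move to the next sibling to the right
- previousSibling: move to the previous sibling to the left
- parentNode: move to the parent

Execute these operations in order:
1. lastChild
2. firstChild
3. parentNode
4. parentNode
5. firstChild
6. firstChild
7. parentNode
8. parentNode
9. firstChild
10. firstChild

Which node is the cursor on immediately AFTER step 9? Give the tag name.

Answer: article

Derivation:
After 1 (lastChild): label
After 2 (firstChild): ul
After 3 (parentNode): label
After 4 (parentNode): table
After 5 (firstChild): article
After 6 (firstChild): ol
After 7 (parentNode): article
After 8 (parentNode): table
After 9 (firstChild): article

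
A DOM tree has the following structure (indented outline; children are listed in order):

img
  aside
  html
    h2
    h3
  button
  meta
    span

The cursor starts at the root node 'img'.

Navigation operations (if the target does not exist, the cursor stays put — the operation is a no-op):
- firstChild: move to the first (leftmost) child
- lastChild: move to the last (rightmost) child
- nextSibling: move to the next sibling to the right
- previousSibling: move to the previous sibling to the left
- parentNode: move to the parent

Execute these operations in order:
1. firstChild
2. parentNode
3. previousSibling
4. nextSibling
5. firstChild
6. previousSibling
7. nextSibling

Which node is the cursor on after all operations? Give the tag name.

After 1 (firstChild): aside
After 2 (parentNode): img
After 3 (previousSibling): img (no-op, stayed)
After 4 (nextSibling): img (no-op, stayed)
After 5 (firstChild): aside
After 6 (previousSibling): aside (no-op, stayed)
After 7 (nextSibling): html

Answer: html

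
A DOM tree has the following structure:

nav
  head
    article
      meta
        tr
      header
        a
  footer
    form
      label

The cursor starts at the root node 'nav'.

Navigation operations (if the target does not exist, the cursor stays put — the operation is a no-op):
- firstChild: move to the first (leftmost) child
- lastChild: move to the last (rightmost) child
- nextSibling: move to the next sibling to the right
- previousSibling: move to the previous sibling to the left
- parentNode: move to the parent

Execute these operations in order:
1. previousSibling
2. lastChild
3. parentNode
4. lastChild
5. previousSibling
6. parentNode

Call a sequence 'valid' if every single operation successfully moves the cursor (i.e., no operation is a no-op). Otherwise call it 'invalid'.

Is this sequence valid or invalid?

Answer: invalid

Derivation:
After 1 (previousSibling): nav (no-op, stayed)
After 2 (lastChild): footer
After 3 (parentNode): nav
After 4 (lastChild): footer
After 5 (previousSibling): head
After 6 (parentNode): nav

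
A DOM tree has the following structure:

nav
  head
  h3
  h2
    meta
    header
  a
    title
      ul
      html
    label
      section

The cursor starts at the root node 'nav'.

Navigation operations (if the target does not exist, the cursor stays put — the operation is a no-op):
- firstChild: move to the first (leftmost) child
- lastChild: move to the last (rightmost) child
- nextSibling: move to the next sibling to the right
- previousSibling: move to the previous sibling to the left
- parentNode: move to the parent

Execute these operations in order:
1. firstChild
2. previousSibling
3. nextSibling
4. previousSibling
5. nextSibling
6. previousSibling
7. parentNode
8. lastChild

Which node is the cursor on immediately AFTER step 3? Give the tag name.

After 1 (firstChild): head
After 2 (previousSibling): head (no-op, stayed)
After 3 (nextSibling): h3

Answer: h3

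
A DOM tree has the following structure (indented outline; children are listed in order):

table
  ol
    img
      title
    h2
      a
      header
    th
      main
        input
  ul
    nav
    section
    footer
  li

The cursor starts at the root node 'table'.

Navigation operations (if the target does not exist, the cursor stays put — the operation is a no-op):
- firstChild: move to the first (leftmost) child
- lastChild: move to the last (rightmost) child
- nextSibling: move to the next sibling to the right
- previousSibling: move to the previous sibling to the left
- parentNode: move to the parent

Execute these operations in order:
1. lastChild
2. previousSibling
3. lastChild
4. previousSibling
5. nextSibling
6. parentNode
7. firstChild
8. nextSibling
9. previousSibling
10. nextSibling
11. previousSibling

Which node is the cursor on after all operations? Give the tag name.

After 1 (lastChild): li
After 2 (previousSibling): ul
After 3 (lastChild): footer
After 4 (previousSibling): section
After 5 (nextSibling): footer
After 6 (parentNode): ul
After 7 (firstChild): nav
After 8 (nextSibling): section
After 9 (previousSibling): nav
After 10 (nextSibling): section
After 11 (previousSibling): nav

Answer: nav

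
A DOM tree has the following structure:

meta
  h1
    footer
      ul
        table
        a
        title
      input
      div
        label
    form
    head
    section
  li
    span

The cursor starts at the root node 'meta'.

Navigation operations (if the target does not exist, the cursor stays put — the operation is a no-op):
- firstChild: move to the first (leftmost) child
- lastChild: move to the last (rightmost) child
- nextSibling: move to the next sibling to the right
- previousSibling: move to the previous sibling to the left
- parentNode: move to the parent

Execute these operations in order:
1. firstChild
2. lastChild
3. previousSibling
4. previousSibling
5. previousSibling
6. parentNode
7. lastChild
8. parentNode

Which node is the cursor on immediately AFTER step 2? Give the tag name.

Answer: section

Derivation:
After 1 (firstChild): h1
After 2 (lastChild): section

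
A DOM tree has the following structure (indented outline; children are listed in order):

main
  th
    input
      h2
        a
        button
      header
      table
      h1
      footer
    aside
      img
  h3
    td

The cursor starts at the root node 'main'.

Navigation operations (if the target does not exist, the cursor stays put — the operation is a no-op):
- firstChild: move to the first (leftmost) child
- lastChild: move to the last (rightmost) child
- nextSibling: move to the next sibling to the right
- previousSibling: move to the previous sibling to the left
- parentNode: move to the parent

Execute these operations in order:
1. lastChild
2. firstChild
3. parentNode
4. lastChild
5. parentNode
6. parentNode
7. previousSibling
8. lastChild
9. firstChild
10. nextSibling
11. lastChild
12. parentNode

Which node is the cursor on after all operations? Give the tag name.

Answer: h3

Derivation:
After 1 (lastChild): h3
After 2 (firstChild): td
After 3 (parentNode): h3
After 4 (lastChild): td
After 5 (parentNode): h3
After 6 (parentNode): main
After 7 (previousSibling): main (no-op, stayed)
After 8 (lastChild): h3
After 9 (firstChild): td
After 10 (nextSibling): td (no-op, stayed)
After 11 (lastChild): td (no-op, stayed)
After 12 (parentNode): h3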